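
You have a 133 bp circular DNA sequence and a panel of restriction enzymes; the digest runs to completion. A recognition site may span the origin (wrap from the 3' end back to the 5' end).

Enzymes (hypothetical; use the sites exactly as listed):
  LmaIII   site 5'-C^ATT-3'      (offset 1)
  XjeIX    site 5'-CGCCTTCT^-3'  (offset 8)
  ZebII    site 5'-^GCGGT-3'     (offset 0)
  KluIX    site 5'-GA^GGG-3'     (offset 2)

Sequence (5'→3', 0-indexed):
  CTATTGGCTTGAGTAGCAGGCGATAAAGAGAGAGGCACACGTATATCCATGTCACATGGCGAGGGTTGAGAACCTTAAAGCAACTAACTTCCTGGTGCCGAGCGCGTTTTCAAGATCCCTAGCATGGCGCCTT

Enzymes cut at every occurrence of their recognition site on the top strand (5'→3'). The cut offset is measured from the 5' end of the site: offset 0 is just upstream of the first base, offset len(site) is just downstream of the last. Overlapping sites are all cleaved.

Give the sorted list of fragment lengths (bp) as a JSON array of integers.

Per-enzyme occurrences:
  LmaIII (CATT, off=1): no sites
  XjeIX CGCCTTCT/8: at [127] ⇒ [2]
  ZebII (GCGGT, off=0): no sites
  KluIX GAGGG/2: at [60] ⇒ [62]

All cut coordinates (distinct, sorted): [2, 62]

Fragment lengths:
  2→62: 60 bp
  62→2 (wrap): 133-62+2 = 73 bp

[60,73]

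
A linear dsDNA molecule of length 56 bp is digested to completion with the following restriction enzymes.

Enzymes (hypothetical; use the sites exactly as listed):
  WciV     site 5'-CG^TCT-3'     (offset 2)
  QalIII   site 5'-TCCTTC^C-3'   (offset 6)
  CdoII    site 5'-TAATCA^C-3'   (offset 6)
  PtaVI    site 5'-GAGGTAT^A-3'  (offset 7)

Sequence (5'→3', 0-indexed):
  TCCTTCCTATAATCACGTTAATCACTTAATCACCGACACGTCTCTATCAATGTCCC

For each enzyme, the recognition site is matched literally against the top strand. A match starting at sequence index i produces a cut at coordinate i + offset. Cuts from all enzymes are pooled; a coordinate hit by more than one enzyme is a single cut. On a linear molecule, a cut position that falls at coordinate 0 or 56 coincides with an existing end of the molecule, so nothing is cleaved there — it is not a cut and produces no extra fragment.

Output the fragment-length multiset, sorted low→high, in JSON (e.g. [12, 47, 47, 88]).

Site scan:
  WciV (CGTCT, off=2): starts [38] → cuts [40]
  QalIII (TCCTTCC, off=6): starts [0] → cuts [6]
  CdoII (TAATCAC, off=6): starts [9, 18, 26] → cuts [15, 24, 32]
  PtaVI (GAGGTATA, off=7): no sites

Pooled cuts: [6, 15, 24, 32, 40]

Fragment lengths:
  [0,6): 6 bp
  [6,15): 9 bp
  [15,24): 9 bp
  [24,32): 8 bp
  [32,40): 8 bp
  [40,56): 16 bp

[6,8,8,9,9,16]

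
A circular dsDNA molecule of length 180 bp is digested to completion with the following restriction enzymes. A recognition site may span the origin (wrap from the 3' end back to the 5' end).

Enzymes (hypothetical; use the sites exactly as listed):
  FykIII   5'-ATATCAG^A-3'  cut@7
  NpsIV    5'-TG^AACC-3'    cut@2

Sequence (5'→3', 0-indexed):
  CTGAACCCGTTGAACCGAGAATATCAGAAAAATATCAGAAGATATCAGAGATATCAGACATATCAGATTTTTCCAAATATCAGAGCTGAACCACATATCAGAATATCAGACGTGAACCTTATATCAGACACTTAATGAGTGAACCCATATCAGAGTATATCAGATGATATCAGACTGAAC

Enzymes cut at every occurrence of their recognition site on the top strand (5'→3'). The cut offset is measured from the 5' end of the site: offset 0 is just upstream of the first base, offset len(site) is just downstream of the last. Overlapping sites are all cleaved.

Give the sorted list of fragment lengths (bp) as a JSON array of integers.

Per-enzyme occurrences:
  FykIII ATATCAGA/7: at [20, 31, 41, 50, 59, 76, 94, 102, 120, 146, 156, 166] ⇒ [27, 38, 48, 57, 66, 83, 101, 109, 127, 153, 163, 173]
  NpsIV TGAACC/2: at [1, 10, 86, 112, 139, 175] ⇒ [3, 12, 88, 114, 141, 177]

All cut coordinates (distinct, sorted): [3, 12, 27, 38, 48, 57, 66, 83, 88, 101, 109, 114, 127, 141, 153, 163, 173, 177]

Fragment lengths:
  3→12: 9 bp
  12→27: 15 bp
  27→38: 11 bp
  38→48: 10 bp
  48→57: 9 bp
  57→66: 9 bp
  66→83: 17 bp
  83→88: 5 bp
  88→101: 13 bp
  101→109: 8 bp
  109→114: 5 bp
  114→127: 13 bp
  127→141: 14 bp
  141→153: 12 bp
  153→163: 10 bp
  163→173: 10 bp
  173→177: 4 bp
  177→3 (wrap): 180-177+3 = 6 bp

[4,5,5,6,8,9,9,9,10,10,10,11,12,13,13,14,15,17]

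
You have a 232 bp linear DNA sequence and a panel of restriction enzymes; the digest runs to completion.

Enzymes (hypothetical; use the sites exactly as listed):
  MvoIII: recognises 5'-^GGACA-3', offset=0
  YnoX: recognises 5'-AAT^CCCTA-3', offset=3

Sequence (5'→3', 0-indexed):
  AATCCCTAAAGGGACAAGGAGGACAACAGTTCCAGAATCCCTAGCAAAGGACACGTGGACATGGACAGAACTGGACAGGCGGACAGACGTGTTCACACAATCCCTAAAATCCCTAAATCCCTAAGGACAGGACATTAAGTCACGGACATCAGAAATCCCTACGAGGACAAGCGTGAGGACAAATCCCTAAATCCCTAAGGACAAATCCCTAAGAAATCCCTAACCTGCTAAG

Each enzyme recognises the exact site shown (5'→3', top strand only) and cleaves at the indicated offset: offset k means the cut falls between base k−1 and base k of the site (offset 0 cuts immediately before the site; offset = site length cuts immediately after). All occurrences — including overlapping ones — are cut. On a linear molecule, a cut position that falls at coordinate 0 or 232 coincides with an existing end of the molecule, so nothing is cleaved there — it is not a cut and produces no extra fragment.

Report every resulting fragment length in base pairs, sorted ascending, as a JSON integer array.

Per-enzyme occurrences:
  MvoIII (GGACA, off=0): starts [11, 20, 48, 56, 62, 72, 80, 124, 129, 143, 164, 176, 198] → cuts [11, 20, 48, 56, 62, 72, 80, 124, 129, 143, 164, 176, 198]
  YnoX (AATCCCTA, off=3): starts [0, 35, 98, 107, 115, 153, 181, 189, 203, 214] → cuts [3, 38, 101, 110, 118, 156, 184, 192, 206, 217]

Pooled cuts: [3, 11, 20, 38, 48, 56, 62, 72, 80, 101, 110, 118, 124, 129, 143, 156, 164, 176, 184, 192, 198, 206, 217]

Fragment lengths:
  [0,3): 3 bp
  [3,11): 8 bp
  [11,20): 9 bp
  [20,38): 18 bp
  [38,48): 10 bp
  [48,56): 8 bp
  [56,62): 6 bp
  [62,72): 10 bp
  [72,80): 8 bp
  [80,101): 21 bp
  [101,110): 9 bp
  [110,118): 8 bp
  [118,124): 6 bp
  [124,129): 5 bp
  [129,143): 14 bp
  [143,156): 13 bp
  [156,164): 8 bp
  [164,176): 12 bp
  [176,184): 8 bp
  [184,192): 8 bp
  [192,198): 6 bp
  [198,206): 8 bp
  [206,217): 11 bp
  [217,232): 15 bp

[3,5,6,6,6,8,8,8,8,8,8,8,8,9,9,10,10,11,12,13,14,15,18,21]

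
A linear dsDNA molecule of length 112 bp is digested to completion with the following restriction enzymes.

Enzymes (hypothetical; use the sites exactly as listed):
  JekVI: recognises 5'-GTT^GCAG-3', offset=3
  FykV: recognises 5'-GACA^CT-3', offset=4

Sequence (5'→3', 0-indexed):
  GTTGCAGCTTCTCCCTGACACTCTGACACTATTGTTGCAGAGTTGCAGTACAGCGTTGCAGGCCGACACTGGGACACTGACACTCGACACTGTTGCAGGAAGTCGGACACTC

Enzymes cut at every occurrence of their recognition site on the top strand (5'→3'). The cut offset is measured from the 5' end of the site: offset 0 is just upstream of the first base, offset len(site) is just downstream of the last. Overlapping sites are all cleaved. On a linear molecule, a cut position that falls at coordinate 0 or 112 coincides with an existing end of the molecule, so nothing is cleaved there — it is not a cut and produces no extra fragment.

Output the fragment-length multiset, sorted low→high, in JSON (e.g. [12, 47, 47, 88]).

Per-enzyme occurrences:
  JekVI (GTTGCAG, off=3): starts [0, 33, 41, 54, 91] → cuts [3, 36, 44, 57, 94]
  FykV (GACACT, off=4): starts [16, 24, 64, 72, 78, 85, 105] → cuts [20, 28, 68, 76, 82, 89, 109]

All cut coordinates (distinct, sorted): [3, 20, 28, 36, 44, 57, 68, 76, 82, 89, 94, 109]

Fragment lengths:
  [0,3): 3 bp
  [3,20): 17 bp
  [20,28): 8 bp
  [28,36): 8 bp
  [36,44): 8 bp
  [44,57): 13 bp
  [57,68): 11 bp
  [68,76): 8 bp
  [76,82): 6 bp
  [82,89): 7 bp
  [89,94): 5 bp
  [94,109): 15 bp
  [109,112): 3 bp

[3,3,5,6,7,8,8,8,8,11,13,15,17]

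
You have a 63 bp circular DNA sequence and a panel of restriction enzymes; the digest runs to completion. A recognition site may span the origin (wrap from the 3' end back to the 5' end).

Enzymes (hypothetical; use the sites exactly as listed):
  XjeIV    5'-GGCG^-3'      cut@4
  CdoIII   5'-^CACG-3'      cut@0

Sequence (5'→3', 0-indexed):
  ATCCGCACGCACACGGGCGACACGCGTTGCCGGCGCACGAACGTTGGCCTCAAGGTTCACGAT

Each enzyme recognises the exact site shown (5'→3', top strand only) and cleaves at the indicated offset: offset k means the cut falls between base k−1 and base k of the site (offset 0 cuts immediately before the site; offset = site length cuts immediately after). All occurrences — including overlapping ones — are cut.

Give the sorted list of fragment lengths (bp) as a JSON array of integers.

Site scan:
  XjeIV (GGCG, off=4): starts [15, 31] → cuts [19, 35]
  CdoIII (CACG, off=0): starts [5, 11, 20, 35, 57] → cuts [5, 11, 20, 35, 57]

Pooled cuts: [5, 11, 19, 20, 35, 57]

Fragment lengths:
  5→11: 6 bp
  11→19: 8 bp
  19→20: 1 bp
  20→35: 15 bp
  35→57: 22 bp
  57→5 (wrap): 63-57+5 = 11 bp

[1,6,8,11,15,22]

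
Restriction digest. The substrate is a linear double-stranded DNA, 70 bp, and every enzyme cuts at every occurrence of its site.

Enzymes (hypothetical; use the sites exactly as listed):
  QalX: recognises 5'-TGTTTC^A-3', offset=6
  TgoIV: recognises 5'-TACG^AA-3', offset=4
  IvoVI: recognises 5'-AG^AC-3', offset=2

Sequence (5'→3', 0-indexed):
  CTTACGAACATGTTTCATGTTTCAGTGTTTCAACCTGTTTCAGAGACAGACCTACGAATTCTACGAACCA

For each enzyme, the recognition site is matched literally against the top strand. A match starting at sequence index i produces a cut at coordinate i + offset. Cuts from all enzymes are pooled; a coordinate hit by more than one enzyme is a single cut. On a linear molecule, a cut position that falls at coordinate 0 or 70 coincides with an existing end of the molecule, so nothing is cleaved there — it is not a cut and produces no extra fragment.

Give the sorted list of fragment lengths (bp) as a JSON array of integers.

[4,4,5,6,7,7,8,9,10,10]

Scan for sites:
  QalX (TGTTTCA, off=6): starts [10, 17, 25, 35] → cuts [16, 23, 31, 41]
  TgoIV (TACGAA, off=4): starts [2, 52, 61] → cuts [6, 56, 65]
  IvoVI (AGAC, off=2): starts [43, 47] → cuts [45, 49]

All cut coordinates (distinct, sorted): [6, 16, 23, 31, 41, 45, 49, 56, 65]

Fragments:
  [0,6): 6 bp
  [6,16): 10 bp
  [16,23): 7 bp
  [23,31): 8 bp
  [31,41): 10 bp
  [41,45): 4 bp
  [45,49): 4 bp
  [49,56): 7 bp
  [56,65): 9 bp
  [65,70): 5 bp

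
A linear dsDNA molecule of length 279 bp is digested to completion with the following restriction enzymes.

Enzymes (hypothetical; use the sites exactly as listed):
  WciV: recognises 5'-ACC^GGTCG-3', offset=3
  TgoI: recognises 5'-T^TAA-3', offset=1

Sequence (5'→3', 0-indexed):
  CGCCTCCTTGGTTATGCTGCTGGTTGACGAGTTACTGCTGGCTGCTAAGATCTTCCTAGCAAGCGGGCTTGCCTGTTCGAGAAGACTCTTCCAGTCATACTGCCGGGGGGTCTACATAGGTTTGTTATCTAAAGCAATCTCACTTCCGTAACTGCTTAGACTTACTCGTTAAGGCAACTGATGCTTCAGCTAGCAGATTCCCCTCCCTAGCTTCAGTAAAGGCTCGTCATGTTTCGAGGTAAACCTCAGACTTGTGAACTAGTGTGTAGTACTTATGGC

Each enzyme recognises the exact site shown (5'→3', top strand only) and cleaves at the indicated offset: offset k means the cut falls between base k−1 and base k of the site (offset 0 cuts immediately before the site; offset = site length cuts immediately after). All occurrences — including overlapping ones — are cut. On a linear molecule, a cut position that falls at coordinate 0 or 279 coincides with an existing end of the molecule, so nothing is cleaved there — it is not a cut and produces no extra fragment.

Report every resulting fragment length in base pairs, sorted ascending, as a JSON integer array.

Per-enzyme occurrences:
  WciV (ACCGGTCG, off=3): no sites
  TgoI TTAA/1: at [168] ⇒ [169]

Pooled cuts: [169]

Fragment lengths:
  [0,169): 169 bp
  [169,279): 110 bp

[110,169]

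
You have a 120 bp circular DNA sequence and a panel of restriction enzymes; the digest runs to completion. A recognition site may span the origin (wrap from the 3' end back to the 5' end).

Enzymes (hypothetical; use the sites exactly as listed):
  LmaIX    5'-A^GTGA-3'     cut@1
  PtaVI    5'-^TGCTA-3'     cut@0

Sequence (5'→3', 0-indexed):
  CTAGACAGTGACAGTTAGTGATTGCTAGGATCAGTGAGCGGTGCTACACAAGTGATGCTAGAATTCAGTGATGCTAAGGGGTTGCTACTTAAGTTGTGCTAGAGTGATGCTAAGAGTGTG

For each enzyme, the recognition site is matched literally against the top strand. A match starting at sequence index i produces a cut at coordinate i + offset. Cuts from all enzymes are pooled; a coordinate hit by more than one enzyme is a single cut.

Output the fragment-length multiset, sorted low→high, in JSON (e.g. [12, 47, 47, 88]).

Scan for sites:
  LmaIX AGTGA/1: at [6, 16, 32, 50, 66, 102] ⇒ [7, 17, 33, 51, 67, 103]
  PtaVI TGCTA/0: at [22, 41, 55, 71, 82, 96, 107, 118] ⇒ [22, 41, 55, 71, 82, 96, 107, 118]

Pooled cuts: [7, 17, 22, 33, 41, 51, 55, 67, 71, 82, 96, 103, 107, 118]

Fragments:
  7→17: 10 bp
  17→22: 5 bp
  22→33: 11 bp
  33→41: 8 bp
  41→51: 10 bp
  51→55: 4 bp
  55→67: 12 bp
  67→71: 4 bp
  71→82: 11 bp
  82→96: 14 bp
  96→103: 7 bp
  103→107: 4 bp
  107→118: 11 bp
  118→7 (wrap): 120-118+7 = 9 bp

[4,4,4,5,7,8,9,10,10,11,11,11,12,14]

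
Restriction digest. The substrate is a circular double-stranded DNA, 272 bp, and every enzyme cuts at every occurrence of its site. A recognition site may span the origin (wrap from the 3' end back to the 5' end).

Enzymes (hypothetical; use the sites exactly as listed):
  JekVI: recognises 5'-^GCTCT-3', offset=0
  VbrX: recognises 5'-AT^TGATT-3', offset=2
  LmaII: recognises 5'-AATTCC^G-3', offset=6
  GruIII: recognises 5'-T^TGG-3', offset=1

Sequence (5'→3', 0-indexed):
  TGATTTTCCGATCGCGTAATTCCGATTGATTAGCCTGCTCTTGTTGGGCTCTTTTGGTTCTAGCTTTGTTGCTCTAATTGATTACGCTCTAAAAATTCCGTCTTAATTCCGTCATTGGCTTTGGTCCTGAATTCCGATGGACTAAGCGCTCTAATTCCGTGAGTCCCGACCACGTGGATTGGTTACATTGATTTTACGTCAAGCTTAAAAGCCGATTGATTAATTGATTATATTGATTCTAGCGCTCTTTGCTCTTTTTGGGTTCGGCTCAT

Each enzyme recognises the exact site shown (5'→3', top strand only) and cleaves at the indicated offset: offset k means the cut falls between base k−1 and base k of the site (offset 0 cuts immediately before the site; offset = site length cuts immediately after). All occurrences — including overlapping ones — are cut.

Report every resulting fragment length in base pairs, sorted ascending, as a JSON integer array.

[3,3,5,6,7,7,7,8,8,8,8,9,9,10,10,11,11,12,14,14,14,16,21,23,28]

Scan for sites:
  JekVI (GCTCT, off=0): starts [36, 47, 70, 85, 147, 243, 250] → cuts [36, 47, 70, 85, 147, 243, 250]
  VbrX (ATTGATT, off=2): starts [24, 76, 186, 214, 222, 231, 270] → cuts [0, 26, 78, 188, 216, 224, 233]
  LmaII (AATTCCG, off=6): starts [17, 93, 104, 129, 152] → cuts [23, 99, 110, 135, 158]
  GruIII (TTGG, off=1): starts [43, 53, 114, 120, 178, 257] → cuts [44, 54, 115, 121, 179, 258]

All cut coordinates (distinct, sorted): [0, 23, 26, 36, 44, 47, 54, 70, 78, 85, 99, 110, 115, 121, 135, 147, 158, 179, 188, 216, 224, 233, 243, 250, 258]

Fragment lengths:
  0→23: 23 bp
  23→26: 3 bp
  26→36: 10 bp
  36→44: 8 bp
  44→47: 3 bp
  47→54: 7 bp
  54→70: 16 bp
  70→78: 8 bp
  78→85: 7 bp
  85→99: 14 bp
  99→110: 11 bp
  110→115: 5 bp
  115→121: 6 bp
  121→135: 14 bp
  135→147: 12 bp
  147→158: 11 bp
  158→179: 21 bp
  179→188: 9 bp
  188→216: 28 bp
  216→224: 8 bp
  224→233: 9 bp
  233→243: 10 bp
  243→250: 7 bp
  250→258: 8 bp
  258→0 (wrap): 272-258+0 = 14 bp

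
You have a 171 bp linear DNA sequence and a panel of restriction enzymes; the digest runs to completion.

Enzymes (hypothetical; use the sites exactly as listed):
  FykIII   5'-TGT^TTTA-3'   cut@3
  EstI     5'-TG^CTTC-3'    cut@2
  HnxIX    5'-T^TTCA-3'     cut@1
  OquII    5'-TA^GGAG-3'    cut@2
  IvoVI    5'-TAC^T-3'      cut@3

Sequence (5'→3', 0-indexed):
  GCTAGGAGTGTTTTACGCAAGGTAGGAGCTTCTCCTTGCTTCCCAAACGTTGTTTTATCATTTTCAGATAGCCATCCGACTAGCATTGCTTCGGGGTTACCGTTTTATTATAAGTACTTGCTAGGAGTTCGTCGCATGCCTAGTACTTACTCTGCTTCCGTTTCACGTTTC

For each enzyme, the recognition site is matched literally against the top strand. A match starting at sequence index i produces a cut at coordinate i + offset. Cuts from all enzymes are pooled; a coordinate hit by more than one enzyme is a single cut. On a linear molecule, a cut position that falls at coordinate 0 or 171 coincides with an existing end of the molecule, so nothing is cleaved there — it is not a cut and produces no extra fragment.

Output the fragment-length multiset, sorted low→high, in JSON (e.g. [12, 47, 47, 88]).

[4,4,4,6,7,7,9,10,13,14,15,23,26,29]

Scan for sites:
  FykIII (TGTTTTA, off=3): starts [8, 50] → cuts [11, 53]
  EstI (TGCTTC, off=2): starts [36, 86, 152] → cuts [38, 88, 154]
  HnxIX (TTTCA, off=1): starts [61, 160] → cuts [62, 161]
  OquII (TAGGAG, off=2): starts [2, 22, 121] → cuts [4, 24, 123]
  IvoVI (TACT, off=3): starts [114, 143, 147] → cuts [117, 146, 150]

Pooled cuts: [4, 11, 24, 38, 53, 62, 88, 117, 123, 146, 150, 154, 161]

Fragments:
  [0,4): 4 bp
  [4,11): 7 bp
  [11,24): 13 bp
  [24,38): 14 bp
  [38,53): 15 bp
  [53,62): 9 bp
  [62,88): 26 bp
  [88,117): 29 bp
  [117,123): 6 bp
  [123,146): 23 bp
  [146,150): 4 bp
  [150,154): 4 bp
  [154,161): 7 bp
  [161,171): 10 bp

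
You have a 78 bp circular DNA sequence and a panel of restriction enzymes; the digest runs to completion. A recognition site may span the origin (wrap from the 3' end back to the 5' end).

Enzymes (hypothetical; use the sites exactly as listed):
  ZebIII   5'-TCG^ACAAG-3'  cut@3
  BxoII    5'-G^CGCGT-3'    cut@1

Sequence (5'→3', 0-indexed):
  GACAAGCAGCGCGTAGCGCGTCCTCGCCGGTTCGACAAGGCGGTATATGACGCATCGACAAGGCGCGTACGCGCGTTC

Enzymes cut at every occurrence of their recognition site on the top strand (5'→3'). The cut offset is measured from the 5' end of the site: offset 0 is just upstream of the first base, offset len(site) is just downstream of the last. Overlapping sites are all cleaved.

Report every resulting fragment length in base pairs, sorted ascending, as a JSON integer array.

Scan for sites:
  ZebIII (TCGACAAG, off=3): starts [31, 54, 76] → cuts [1, 34, 57]
  BxoII (GCGCGT, off=1): starts [8, 15, 62, 70] → cuts [9, 16, 63, 71]

All cut coordinates (distinct, sorted): [1, 9, 16, 34, 57, 63, 71]

Fragments:
  1→9: 8 bp
  9→16: 7 bp
  16→34: 18 bp
  34→57: 23 bp
  57→63: 6 bp
  63→71: 8 bp
  71→1 (wrap): 78-71+1 = 8 bp

[6,7,8,8,8,18,23]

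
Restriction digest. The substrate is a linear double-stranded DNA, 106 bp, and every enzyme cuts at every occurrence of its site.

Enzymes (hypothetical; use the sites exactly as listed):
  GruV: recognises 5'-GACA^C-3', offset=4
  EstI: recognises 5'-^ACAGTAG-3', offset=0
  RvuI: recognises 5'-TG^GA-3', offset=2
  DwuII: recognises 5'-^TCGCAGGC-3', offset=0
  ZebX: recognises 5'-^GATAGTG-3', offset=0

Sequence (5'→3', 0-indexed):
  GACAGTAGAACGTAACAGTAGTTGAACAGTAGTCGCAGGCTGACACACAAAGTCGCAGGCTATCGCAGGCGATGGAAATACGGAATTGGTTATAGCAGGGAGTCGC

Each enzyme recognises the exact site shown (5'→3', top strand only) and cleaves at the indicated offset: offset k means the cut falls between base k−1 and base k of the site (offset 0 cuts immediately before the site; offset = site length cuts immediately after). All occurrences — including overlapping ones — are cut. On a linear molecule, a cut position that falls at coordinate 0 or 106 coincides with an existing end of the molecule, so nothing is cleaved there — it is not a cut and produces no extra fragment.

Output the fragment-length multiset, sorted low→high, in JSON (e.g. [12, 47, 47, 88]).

[1,7,7,10,11,12,13,13,32]

Per-enzyme occurrences:
  GruV (GACAC, off=4): starts [41] → cuts [45]
  EstI (ACAGTAG, off=0): starts [1, 14, 25] → cuts [1, 14, 25]
  RvuI (TGGA, off=2): starts [72] → cuts [74]
  DwuII (TCGCAGGC, off=0): starts [32, 52, 62] → cuts [32, 52, 62]
  ZebX (GATAGTG, off=0): no sites

All cut coordinates (distinct, sorted): [1, 14, 25, 32, 45, 52, 62, 74]

Fragment lengths:
  [0,1): 1 bp
  [1,14): 13 bp
  [14,25): 11 bp
  [25,32): 7 bp
  [32,45): 13 bp
  [45,52): 7 bp
  [52,62): 10 bp
  [62,74): 12 bp
  [74,106): 32 bp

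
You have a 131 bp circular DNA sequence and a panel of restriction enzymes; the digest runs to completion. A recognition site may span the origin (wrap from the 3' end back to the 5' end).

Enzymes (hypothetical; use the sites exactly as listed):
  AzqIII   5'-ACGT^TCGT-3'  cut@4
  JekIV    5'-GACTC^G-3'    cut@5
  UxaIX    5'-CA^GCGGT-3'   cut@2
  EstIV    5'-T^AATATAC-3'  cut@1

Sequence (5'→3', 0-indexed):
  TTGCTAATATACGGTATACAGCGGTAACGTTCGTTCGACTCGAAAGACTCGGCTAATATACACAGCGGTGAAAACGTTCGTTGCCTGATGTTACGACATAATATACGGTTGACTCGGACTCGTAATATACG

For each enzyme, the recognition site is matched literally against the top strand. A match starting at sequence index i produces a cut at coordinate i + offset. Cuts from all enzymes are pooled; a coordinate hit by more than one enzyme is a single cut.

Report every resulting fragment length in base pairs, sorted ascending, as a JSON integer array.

Scan for sites:
  AzqIII (ACGTTCGT, off=4): starts [26, 73] → cuts [30, 77]
  JekIV (GACTCG, off=5): starts [36, 45, 110, 116] → cuts [41, 50, 115, 121]
  UxaIX (CAGCGGT, off=2): starts [18, 62] → cuts [20, 64]
  EstIV (TAATATAC, off=1): starts [4, 53, 98, 122] → cuts [5, 54, 99, 123]

Pooled cuts: [5, 20, 30, 41, 50, 54, 64, 77, 99, 115, 121, 123]

Fragment lengths:
  5→20: 15 bp
  20→30: 10 bp
  30→41: 11 bp
  41→50: 9 bp
  50→54: 4 bp
  54→64: 10 bp
  64→77: 13 bp
  77→99: 22 bp
  99→115: 16 bp
  115→121: 6 bp
  121→123: 2 bp
  123→5 (wrap): 131-123+5 = 13 bp

[2,4,6,9,10,10,11,13,13,15,16,22]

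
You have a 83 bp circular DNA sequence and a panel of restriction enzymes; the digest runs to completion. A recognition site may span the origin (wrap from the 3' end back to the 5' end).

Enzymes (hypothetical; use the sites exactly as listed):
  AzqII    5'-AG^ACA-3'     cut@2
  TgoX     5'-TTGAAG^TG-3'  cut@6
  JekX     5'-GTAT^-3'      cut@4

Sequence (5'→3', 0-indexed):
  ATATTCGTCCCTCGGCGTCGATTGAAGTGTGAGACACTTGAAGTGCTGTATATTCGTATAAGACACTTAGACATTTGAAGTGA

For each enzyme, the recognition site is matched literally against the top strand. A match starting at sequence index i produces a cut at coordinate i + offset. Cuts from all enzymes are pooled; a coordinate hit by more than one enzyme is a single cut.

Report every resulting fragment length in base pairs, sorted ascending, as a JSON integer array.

Per-enzyme occurrences:
  AzqII (AGACA, off=2): starts [31, 60, 68] → cuts [33, 62, 70]
  TgoX (TTGAAGTG, off=6): starts [21, 37, 74] → cuts [27, 43, 80]
  JekX (GTAT, off=4): starts [47, 55] → cuts [51, 59]

All cut coordinates (distinct, sorted): [27, 33, 43, 51, 59, 62, 70, 80]

Fragments:
  27→33: 6 bp
  33→43: 10 bp
  43→51: 8 bp
  51→59: 8 bp
  59→62: 3 bp
  62→70: 8 bp
  70→80: 10 bp
  80→27 (wrap): 83-80+27 = 30 bp

[3,6,8,8,8,10,10,30]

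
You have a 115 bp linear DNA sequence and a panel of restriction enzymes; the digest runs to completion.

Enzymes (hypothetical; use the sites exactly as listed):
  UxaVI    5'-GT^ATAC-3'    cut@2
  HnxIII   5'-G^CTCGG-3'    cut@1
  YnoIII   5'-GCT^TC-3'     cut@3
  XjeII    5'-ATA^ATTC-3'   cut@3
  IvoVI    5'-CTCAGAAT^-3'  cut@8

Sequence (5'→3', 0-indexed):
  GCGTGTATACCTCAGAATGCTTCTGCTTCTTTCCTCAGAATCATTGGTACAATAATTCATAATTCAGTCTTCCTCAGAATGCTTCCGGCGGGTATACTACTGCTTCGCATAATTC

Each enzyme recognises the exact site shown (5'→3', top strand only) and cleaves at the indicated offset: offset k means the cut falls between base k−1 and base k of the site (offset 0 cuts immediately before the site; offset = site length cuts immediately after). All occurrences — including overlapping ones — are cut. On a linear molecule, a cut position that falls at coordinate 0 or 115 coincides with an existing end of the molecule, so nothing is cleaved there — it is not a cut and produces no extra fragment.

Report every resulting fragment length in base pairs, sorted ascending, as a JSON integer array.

[3,3,4,6,6,7,7,10,11,12,13,14,19]

Per-enzyme occurrences:
  UxaVI (GTATAC, off=2): starts [4, 91] → cuts [6, 93]
  HnxIII (GCTCGG, off=1): no sites
  YnoIII (GCTTC, off=3): starts [18, 24, 80, 101] → cuts [21, 27, 83, 104]
  XjeII (ATAATTC, off=3): starts [51, 58, 108] → cuts [54, 61, 111]
  IvoVI (CTCAGAAT, off=8): starts [10, 33, 72] → cuts [18, 41, 80]

All cut coordinates (distinct, sorted): [6, 18, 21, 27, 41, 54, 61, 80, 83, 93, 104, 111]

Fragment lengths:
  [0,6): 6 bp
  [6,18): 12 bp
  [18,21): 3 bp
  [21,27): 6 bp
  [27,41): 14 bp
  [41,54): 13 bp
  [54,61): 7 bp
  [61,80): 19 bp
  [80,83): 3 bp
  [83,93): 10 bp
  [93,104): 11 bp
  [104,111): 7 bp
  [111,115): 4 bp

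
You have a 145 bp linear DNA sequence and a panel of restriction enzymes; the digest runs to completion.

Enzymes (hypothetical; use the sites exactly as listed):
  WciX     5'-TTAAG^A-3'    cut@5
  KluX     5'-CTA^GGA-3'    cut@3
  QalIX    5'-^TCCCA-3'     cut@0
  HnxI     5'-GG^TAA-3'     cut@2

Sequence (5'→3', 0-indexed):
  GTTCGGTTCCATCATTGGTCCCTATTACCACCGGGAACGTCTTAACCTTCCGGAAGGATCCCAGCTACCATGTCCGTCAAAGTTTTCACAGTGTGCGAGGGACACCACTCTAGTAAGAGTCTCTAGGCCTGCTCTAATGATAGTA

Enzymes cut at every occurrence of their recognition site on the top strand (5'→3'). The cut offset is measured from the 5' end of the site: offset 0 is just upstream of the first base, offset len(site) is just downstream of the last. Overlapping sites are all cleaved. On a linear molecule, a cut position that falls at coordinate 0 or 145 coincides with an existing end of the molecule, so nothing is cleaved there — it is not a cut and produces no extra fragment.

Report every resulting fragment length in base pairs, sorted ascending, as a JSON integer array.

Scan for sites:
  WciX (TTAAGA, off=5): no sites
  KluX (CTAGGA, off=3): no sites
  QalIX TCCCA/0: at [58] ⇒ [58]
  HnxI (GGTAA, off=2): no sites

All cut coordinates (distinct, sorted): [58]

Fragment lengths:
  [0,58): 58 bp
  [58,145): 87 bp

[58,87]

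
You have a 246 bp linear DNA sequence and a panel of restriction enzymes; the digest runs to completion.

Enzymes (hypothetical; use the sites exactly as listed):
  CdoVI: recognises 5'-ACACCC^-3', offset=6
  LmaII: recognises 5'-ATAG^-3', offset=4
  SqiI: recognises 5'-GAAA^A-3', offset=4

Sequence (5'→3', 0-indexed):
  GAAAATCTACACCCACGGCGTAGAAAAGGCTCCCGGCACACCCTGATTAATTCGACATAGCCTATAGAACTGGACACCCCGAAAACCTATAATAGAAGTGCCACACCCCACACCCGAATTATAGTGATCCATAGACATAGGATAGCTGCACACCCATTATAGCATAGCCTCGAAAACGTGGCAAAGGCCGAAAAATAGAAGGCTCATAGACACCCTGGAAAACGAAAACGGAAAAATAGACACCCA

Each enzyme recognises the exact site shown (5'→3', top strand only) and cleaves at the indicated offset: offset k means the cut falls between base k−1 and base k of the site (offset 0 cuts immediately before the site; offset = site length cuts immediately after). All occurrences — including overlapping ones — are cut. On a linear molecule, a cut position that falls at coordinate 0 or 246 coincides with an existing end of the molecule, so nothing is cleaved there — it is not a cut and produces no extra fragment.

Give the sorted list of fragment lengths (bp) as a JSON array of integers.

[1,4,5,5,5,5,5,6,6,6,6,6,7,7,7,7,8,9,10,10,10,11,11,12,12,13,17,17,18]

Site scan:
  CdoVI ACACCC/6: at [8, 37, 73, 102, 109, 149, 209, 239] ⇒ [14, 43, 79, 108, 115, 155, 215, 245]
  LmaII ATAG/4: at [56, 63, 91, 120, 130, 136, 141, 158, 163, 194, 205, 235] ⇒ [60, 67, 95, 124, 134, 140, 145, 162, 167, 198, 209, 239]
  SqiI GAAAA/4: at [0, 22, 80, 171, 189, 217, 223, 230] ⇒ [4, 26, 84, 175, 193, 221, 227, 234]

Pooled cuts: [4, 14, 26, 43, 60, 67, 79, 84, 95, 108, 115, 124, 134, 140, 145, 155, 162, 167, 175, 193, 198, 209, 215, 221, 227, 234, 239, 245]

Fragments:
  [0,4): 4 bp
  [4,14): 10 bp
  [14,26): 12 bp
  [26,43): 17 bp
  [43,60): 17 bp
  [60,67): 7 bp
  [67,79): 12 bp
  [79,84): 5 bp
  [84,95): 11 bp
  [95,108): 13 bp
  [108,115): 7 bp
  [115,124): 9 bp
  [124,134): 10 bp
  [134,140): 6 bp
  [140,145): 5 bp
  [145,155): 10 bp
  [155,162): 7 bp
  [162,167): 5 bp
  [167,175): 8 bp
  [175,193): 18 bp
  [193,198): 5 bp
  [198,209): 11 bp
  [209,215): 6 bp
  [215,221): 6 bp
  [221,227): 6 bp
  [227,234): 7 bp
  [234,239): 5 bp
  [239,245): 6 bp
  [245,246): 1 bp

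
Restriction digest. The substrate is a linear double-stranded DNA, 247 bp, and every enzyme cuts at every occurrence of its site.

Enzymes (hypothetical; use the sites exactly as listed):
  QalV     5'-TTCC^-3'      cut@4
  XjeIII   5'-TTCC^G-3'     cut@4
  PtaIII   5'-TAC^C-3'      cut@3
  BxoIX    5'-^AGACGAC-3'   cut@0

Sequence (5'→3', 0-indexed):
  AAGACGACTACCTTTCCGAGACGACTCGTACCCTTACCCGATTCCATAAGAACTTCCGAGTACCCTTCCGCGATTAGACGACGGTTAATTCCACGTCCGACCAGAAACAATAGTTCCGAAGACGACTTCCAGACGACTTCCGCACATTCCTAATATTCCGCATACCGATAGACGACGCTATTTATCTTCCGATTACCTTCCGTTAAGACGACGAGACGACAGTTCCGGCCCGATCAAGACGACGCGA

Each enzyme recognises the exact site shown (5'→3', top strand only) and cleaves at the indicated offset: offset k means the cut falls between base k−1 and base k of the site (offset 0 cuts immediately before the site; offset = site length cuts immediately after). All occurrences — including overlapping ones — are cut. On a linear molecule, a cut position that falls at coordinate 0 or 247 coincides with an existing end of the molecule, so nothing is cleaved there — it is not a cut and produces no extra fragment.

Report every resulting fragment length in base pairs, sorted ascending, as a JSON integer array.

Site scan:
  QalV TTCC/4: at [13, 41, 53, 65, 88, 113, 126, 137, 146, 155, 186, 197, 222] ⇒ [17, 45, 57, 69, 92, 117, 130, 141, 150, 159, 190, 201, 226]
  XjeIII TTCCG/4: at [13, 53, 65, 113, 137, 155, 186, 197, 222] ⇒ [17, 57, 69, 117, 141, 159, 190, 201, 226]
  PtaIII TACC/3: at [8, 28, 34, 60, 162, 193] ⇒ [11, 31, 37, 63, 165, 196]
  BxoIX AGACGAC/0: at [1, 18, 75, 119, 130, 169, 205, 213, 236] ⇒ [1, 18, 75, 119, 130, 169, 205, 213, 236]

Pooled cuts: [1, 11, 17, 18, 31, 37, 45, 57, 63, 69, 75, 92, 117, 119, 130, 141, 150, 159, 165, 169, 190, 196, 201, 205, 213, 226, 236]

Fragment lengths:
  [0,1): 1 bp
  [1,11): 10 bp
  [11,17): 6 bp
  [17,18): 1 bp
  [18,31): 13 bp
  [31,37): 6 bp
  [37,45): 8 bp
  [45,57): 12 bp
  [57,63): 6 bp
  [63,69): 6 bp
  [69,75): 6 bp
  [75,92): 17 bp
  [92,117): 25 bp
  [117,119): 2 bp
  [119,130): 11 bp
  [130,141): 11 bp
  [141,150): 9 bp
  [150,159): 9 bp
  [159,165): 6 bp
  [165,169): 4 bp
  [169,190): 21 bp
  [190,196): 6 bp
  [196,201): 5 bp
  [201,205): 4 bp
  [205,213): 8 bp
  [213,226): 13 bp
  [226,236): 10 bp
  [236,247): 11 bp

[1,1,2,4,4,5,6,6,6,6,6,6,6,8,8,9,9,10,10,11,11,11,12,13,13,17,21,25]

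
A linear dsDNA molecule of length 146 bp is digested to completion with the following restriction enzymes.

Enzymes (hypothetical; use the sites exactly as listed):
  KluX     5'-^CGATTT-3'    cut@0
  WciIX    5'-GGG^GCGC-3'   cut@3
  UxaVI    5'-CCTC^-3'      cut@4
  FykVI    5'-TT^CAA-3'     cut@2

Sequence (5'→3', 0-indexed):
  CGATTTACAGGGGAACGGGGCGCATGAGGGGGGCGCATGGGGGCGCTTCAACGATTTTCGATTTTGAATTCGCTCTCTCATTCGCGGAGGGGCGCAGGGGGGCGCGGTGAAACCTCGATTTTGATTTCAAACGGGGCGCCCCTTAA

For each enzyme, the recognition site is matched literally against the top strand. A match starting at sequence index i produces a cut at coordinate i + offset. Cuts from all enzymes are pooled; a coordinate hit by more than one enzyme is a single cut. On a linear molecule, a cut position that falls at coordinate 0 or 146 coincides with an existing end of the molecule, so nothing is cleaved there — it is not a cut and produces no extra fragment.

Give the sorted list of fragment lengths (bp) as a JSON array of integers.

Per-enzyme occurrences:
  KluX CGATTT/0: at [0, 51, 58, 115] ⇒ [51, 58, 115] (position 0 is a terminus of the linear molecule — no cut)
  WciIX GGGGCGC/3: at [16, 29, 39, 88, 98, 132] ⇒ [19, 32, 42, 91, 101, 135]
  UxaVI CCTC/4: at [112] ⇒ [116]
  FykVI TTCAA/2: at [46, 125] ⇒ [48, 127]

All cut coordinates (distinct, sorted): [19, 32, 42, 48, 51, 58, 91, 101, 115, 116, 127, 135]

Fragment lengths:
  [0,19): 19 bp
  [19,32): 13 bp
  [32,42): 10 bp
  [42,48): 6 bp
  [48,51): 3 bp
  [51,58): 7 bp
  [58,91): 33 bp
  [91,101): 10 bp
  [101,115): 14 bp
  [115,116): 1 bp
  [116,127): 11 bp
  [127,135): 8 bp
  [135,146): 11 bp

[1,3,6,7,8,10,10,11,11,13,14,19,33]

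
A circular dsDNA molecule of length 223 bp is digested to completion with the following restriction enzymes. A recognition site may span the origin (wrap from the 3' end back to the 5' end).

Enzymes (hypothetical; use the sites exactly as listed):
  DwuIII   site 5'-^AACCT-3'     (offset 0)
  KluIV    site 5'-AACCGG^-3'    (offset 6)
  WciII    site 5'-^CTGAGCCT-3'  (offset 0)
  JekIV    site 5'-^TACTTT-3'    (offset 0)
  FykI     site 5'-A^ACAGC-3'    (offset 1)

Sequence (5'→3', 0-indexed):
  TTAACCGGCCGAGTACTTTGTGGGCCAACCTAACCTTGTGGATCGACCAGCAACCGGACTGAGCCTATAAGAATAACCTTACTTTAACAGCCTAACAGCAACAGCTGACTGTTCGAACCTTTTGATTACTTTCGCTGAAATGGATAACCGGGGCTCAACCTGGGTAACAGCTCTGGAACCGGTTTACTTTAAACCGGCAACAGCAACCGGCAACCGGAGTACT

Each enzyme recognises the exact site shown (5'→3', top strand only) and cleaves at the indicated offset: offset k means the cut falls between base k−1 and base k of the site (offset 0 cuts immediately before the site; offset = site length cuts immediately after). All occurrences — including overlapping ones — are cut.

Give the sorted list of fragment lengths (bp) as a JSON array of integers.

[1,2,2,2,5,5,5,5,6,7,7,8,10,11,11,12,13,13,15,16,16,25,26]

Scan for sites:
  DwuIII (AACCT, off=0): starts [26, 31, 74, 115, 156] → cuts [26, 31, 74, 115, 156]
  KluIV (AACCGG, off=6): starts [2, 51, 145, 176, 191, 204, 211] → cuts [8, 57, 151, 182, 197, 210, 217]
  WciII (CTGAGCCT, off=0): starts [58] → cuts [58]
  JekIV (TACTTT, off=0): starts [13, 79, 126, 184, 219] → cuts [13, 79, 126, 184, 219]
  FykI (AACAGC, off=1): starts [85, 93, 99, 165, 198] → cuts [86, 94, 100, 166, 199]

All cut coordinates (distinct, sorted): [8, 13, 26, 31, 57, 58, 74, 79, 86, 94, 100, 115, 126, 151, 156, 166, 182, 184, 197, 199, 210, 217, 219]

Fragment lengths:
  8→13: 5 bp
  13→26: 13 bp
  26→31: 5 bp
  31→57: 26 bp
  57→58: 1 bp
  58→74: 16 bp
  74→79: 5 bp
  79→86: 7 bp
  86→94: 8 bp
  94→100: 6 bp
  100→115: 15 bp
  115→126: 11 bp
  126→151: 25 bp
  151→156: 5 bp
  156→166: 10 bp
  166→182: 16 bp
  182→184: 2 bp
  184→197: 13 bp
  197→199: 2 bp
  199→210: 11 bp
  210→217: 7 bp
  217→219: 2 bp
  219→8 (wrap): 223-219+8 = 12 bp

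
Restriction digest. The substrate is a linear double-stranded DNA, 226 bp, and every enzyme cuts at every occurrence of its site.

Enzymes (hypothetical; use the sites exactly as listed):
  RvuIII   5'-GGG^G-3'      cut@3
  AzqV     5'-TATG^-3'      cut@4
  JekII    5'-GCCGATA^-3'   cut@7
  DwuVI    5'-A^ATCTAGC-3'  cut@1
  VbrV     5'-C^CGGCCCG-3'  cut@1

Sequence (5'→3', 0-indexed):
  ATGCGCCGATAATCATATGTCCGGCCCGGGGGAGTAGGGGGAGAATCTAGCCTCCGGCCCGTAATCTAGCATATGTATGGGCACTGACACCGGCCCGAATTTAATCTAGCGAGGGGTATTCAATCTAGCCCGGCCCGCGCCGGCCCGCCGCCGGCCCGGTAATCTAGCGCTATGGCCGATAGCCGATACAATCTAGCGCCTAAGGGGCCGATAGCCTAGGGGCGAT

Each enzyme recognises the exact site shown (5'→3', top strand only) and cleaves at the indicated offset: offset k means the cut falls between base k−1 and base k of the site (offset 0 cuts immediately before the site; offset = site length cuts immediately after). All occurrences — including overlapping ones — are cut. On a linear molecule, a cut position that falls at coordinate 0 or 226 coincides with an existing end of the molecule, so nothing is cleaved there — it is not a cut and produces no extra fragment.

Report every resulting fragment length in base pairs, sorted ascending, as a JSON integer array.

[1,1,2,2,4,4,5,7,7,7,7,8,8,8,8,9,9,10,10,10,11,11,11,12,12,13,13,16]

Site scan:
  RvuIII GGGG/3: at [27, 28, 36, 37, 112, 203, 218] ⇒ [30, 31, 39, 40, 115, 206, 221]
  AzqV TATG/4: at [15, 71, 75, 170] ⇒ [19, 75, 79, 174]
  JekII GCCGATA/7: at [4, 174, 181, 206] ⇒ [11, 181, 188, 213]
  DwuVI AATCTAGC/1: at [43, 62, 102, 121, 160, 189] ⇒ [44, 63, 103, 122, 161, 190]
  VbrV CCGGCCCG/1: at [20, 53, 89, 129, 139, 150] ⇒ [21, 54, 90, 130, 140, 151]

All cut coordinates (distinct, sorted): [11, 19, 21, 30, 31, 39, 40, 44, 54, 63, 75, 79, 90, 103, 115, 122, 130, 140, 151, 161, 174, 181, 188, 190, 206, 213, 221]

Fragment lengths:
  [0,11): 11 bp
  [11,19): 8 bp
  [19,21): 2 bp
  [21,30): 9 bp
  [30,31): 1 bp
  [31,39): 8 bp
  [39,40): 1 bp
  [40,44): 4 bp
  [44,54): 10 bp
  [54,63): 9 bp
  [63,75): 12 bp
  [75,79): 4 bp
  [79,90): 11 bp
  [90,103): 13 bp
  [103,115): 12 bp
  [115,122): 7 bp
  [122,130): 8 bp
  [130,140): 10 bp
  [140,151): 11 bp
  [151,161): 10 bp
  [161,174): 13 bp
  [174,181): 7 bp
  [181,188): 7 bp
  [188,190): 2 bp
  [190,206): 16 bp
  [206,213): 7 bp
  [213,221): 8 bp
  [221,226): 5 bp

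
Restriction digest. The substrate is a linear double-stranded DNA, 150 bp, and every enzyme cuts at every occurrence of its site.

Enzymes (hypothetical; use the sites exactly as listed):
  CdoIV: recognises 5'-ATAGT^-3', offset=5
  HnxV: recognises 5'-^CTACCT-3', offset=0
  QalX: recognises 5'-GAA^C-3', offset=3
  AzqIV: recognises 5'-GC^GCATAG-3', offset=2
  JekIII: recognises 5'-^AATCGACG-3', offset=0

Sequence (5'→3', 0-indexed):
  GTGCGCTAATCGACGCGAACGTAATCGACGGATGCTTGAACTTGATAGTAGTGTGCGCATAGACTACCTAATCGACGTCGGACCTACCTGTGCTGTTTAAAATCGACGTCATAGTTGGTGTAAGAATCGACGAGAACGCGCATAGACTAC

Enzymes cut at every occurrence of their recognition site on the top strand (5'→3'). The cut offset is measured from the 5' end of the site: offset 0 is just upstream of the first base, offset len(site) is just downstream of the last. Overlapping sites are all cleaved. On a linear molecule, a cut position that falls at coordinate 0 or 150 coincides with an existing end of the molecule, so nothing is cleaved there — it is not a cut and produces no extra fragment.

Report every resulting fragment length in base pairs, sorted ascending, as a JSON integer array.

Per-enzyme occurrences:
  CdoIV (ATAGT, off=5): starts [44, 110] → cuts [49, 115]
  HnxV (CTACCT, off=0): starts [63, 83] → cuts [63, 83]
  QalX (GAAC, off=3): starts [16, 37, 133] → cuts [19, 40, 136]
  AzqIV (GCGCATAG, off=2): starts [54, 137] → cuts [56, 139]
  JekIII (AATCGACG, off=0): starts [7, 22, 69, 100, 124] → cuts [7, 22, 69, 100, 124]

Pooled cuts: [7, 19, 22, 40, 49, 56, 63, 69, 83, 100, 115, 124, 136, 139]

Fragment lengths:
  [0,7): 7 bp
  [7,19): 12 bp
  [19,22): 3 bp
  [22,40): 18 bp
  [40,49): 9 bp
  [49,56): 7 bp
  [56,63): 7 bp
  [63,69): 6 bp
  [69,83): 14 bp
  [83,100): 17 bp
  [100,115): 15 bp
  [115,124): 9 bp
  [124,136): 12 bp
  [136,139): 3 bp
  [139,150): 11 bp

[3,3,6,7,7,7,9,9,11,12,12,14,15,17,18]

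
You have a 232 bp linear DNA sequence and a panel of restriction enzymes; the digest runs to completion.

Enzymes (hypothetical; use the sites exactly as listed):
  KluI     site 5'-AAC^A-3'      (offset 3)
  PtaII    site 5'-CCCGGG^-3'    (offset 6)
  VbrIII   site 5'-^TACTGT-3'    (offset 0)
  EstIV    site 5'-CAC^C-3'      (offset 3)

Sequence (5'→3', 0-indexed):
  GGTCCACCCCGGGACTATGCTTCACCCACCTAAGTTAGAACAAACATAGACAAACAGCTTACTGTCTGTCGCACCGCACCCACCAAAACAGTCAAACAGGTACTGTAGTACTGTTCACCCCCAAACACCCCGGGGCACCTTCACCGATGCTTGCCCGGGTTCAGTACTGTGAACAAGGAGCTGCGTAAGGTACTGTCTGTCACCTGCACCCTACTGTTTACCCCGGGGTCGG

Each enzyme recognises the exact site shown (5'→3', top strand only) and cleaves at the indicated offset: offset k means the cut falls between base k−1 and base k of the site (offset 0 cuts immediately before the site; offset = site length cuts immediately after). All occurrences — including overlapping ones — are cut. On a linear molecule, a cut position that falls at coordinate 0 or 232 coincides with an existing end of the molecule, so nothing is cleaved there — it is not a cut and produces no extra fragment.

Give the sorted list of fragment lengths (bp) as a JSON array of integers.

Scan for sites:
  KluI (AACA, off=3): starts [38, 42, 52, 86, 94, 123, 171] → cuts [41, 45, 55, 89, 97, 126, 174]
  PtaII (CCCGGG, off=6): starts [7, 128, 153, 221] → cuts [13, 134, 159, 227]
  VbrIII (TACTGT, off=0): starts [59, 100, 108, 164, 190, 211] → cuts [59, 100, 108, 164, 190, 211]
  EstIV (CACC, off=3): starts [4, 22, 26, 71, 76, 80, 115, 125, 135, 141, 200, 206] → cuts [7, 25, 29, 74, 79, 83, 118, 128, 138, 144, 203, 209]

All cut coordinates (distinct, sorted): [7, 13, 25, 29, 41, 45, 55, 59, 74, 79, 83, 89, 97, 100, 108, 118, 126, 128, 134, 138, 144, 159, 164, 174, 190, 203, 209, 211, 227]

Fragment lengths:
  [0,7): 7 bp
  [7,13): 6 bp
  [13,25): 12 bp
  [25,29): 4 bp
  [29,41): 12 bp
  [41,45): 4 bp
  [45,55): 10 bp
  [55,59): 4 bp
  [59,74): 15 bp
  [74,79): 5 bp
  [79,83): 4 bp
  [83,89): 6 bp
  [89,97): 8 bp
  [97,100): 3 bp
  [100,108): 8 bp
  [108,118): 10 bp
  [118,126): 8 bp
  [126,128): 2 bp
  [128,134): 6 bp
  [134,138): 4 bp
  [138,144): 6 bp
  [144,159): 15 bp
  [159,164): 5 bp
  [164,174): 10 bp
  [174,190): 16 bp
  [190,203): 13 bp
  [203,209): 6 bp
  [209,211): 2 bp
  [211,227): 16 bp
  [227,232): 5 bp

[2,2,3,4,4,4,4,4,5,5,5,6,6,6,6,6,7,8,8,8,10,10,10,12,12,13,15,15,16,16]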